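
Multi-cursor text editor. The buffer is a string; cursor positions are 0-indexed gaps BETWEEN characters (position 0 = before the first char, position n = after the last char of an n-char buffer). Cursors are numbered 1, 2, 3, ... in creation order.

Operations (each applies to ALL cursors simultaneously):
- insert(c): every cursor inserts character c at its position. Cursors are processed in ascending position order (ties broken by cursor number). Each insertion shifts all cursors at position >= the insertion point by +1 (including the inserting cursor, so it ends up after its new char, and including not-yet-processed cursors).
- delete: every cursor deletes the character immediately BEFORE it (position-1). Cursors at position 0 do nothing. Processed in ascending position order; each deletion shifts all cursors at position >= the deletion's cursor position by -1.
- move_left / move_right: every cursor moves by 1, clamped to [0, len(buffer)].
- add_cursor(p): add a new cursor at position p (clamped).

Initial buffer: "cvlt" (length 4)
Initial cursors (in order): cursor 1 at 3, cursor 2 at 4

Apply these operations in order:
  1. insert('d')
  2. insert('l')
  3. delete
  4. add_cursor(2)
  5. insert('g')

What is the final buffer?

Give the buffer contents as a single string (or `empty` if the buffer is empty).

After op 1 (insert('d')): buffer="cvldtd" (len 6), cursors c1@4 c2@6, authorship ...1.2
After op 2 (insert('l')): buffer="cvldltdl" (len 8), cursors c1@5 c2@8, authorship ...11.22
After op 3 (delete): buffer="cvldtd" (len 6), cursors c1@4 c2@6, authorship ...1.2
After op 4 (add_cursor(2)): buffer="cvldtd" (len 6), cursors c3@2 c1@4 c2@6, authorship ...1.2
After op 5 (insert('g')): buffer="cvgldgtdg" (len 9), cursors c3@3 c1@6 c2@9, authorship ..3.11.22

Answer: cvgldgtdg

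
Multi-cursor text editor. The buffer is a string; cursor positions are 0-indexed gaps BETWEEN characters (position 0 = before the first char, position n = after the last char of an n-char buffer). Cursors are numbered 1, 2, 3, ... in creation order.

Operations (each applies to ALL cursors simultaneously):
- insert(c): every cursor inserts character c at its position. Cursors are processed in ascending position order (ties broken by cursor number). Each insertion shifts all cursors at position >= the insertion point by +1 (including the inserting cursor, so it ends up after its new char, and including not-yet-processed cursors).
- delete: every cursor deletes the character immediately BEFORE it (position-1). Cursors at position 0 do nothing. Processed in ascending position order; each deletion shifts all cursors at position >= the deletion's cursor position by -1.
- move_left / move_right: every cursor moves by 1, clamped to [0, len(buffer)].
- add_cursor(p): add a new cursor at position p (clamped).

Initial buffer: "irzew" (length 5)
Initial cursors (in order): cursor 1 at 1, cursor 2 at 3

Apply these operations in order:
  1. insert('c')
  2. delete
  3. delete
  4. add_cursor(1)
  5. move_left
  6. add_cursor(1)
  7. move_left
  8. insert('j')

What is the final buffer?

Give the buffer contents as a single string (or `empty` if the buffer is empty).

After op 1 (insert('c')): buffer="icrzcew" (len 7), cursors c1@2 c2@5, authorship .1..2..
After op 2 (delete): buffer="irzew" (len 5), cursors c1@1 c2@3, authorship .....
After op 3 (delete): buffer="rew" (len 3), cursors c1@0 c2@1, authorship ...
After op 4 (add_cursor(1)): buffer="rew" (len 3), cursors c1@0 c2@1 c3@1, authorship ...
After op 5 (move_left): buffer="rew" (len 3), cursors c1@0 c2@0 c3@0, authorship ...
After op 6 (add_cursor(1)): buffer="rew" (len 3), cursors c1@0 c2@0 c3@0 c4@1, authorship ...
After op 7 (move_left): buffer="rew" (len 3), cursors c1@0 c2@0 c3@0 c4@0, authorship ...
After op 8 (insert('j')): buffer="jjjjrew" (len 7), cursors c1@4 c2@4 c3@4 c4@4, authorship 1234...

Answer: jjjjrew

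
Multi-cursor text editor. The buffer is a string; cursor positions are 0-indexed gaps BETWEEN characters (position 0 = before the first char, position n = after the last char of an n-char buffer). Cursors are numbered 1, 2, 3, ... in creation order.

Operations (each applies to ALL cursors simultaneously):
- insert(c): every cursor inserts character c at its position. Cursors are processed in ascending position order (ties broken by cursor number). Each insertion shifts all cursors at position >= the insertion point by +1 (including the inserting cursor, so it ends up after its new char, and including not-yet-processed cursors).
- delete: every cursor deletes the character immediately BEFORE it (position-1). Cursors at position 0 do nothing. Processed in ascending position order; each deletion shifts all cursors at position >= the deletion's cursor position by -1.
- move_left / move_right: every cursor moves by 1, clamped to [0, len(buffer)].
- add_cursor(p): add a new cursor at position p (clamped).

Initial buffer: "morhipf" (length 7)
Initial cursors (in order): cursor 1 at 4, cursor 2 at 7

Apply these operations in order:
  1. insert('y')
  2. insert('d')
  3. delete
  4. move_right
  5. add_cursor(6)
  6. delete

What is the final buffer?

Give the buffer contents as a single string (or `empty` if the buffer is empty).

Answer: morhpf

Derivation:
After op 1 (insert('y')): buffer="morhyipfy" (len 9), cursors c1@5 c2@9, authorship ....1...2
After op 2 (insert('d')): buffer="morhydipfyd" (len 11), cursors c1@6 c2@11, authorship ....11...22
After op 3 (delete): buffer="morhyipfy" (len 9), cursors c1@5 c2@9, authorship ....1...2
After op 4 (move_right): buffer="morhyipfy" (len 9), cursors c1@6 c2@9, authorship ....1...2
After op 5 (add_cursor(6)): buffer="morhyipfy" (len 9), cursors c1@6 c3@6 c2@9, authorship ....1...2
After op 6 (delete): buffer="morhpf" (len 6), cursors c1@4 c3@4 c2@6, authorship ......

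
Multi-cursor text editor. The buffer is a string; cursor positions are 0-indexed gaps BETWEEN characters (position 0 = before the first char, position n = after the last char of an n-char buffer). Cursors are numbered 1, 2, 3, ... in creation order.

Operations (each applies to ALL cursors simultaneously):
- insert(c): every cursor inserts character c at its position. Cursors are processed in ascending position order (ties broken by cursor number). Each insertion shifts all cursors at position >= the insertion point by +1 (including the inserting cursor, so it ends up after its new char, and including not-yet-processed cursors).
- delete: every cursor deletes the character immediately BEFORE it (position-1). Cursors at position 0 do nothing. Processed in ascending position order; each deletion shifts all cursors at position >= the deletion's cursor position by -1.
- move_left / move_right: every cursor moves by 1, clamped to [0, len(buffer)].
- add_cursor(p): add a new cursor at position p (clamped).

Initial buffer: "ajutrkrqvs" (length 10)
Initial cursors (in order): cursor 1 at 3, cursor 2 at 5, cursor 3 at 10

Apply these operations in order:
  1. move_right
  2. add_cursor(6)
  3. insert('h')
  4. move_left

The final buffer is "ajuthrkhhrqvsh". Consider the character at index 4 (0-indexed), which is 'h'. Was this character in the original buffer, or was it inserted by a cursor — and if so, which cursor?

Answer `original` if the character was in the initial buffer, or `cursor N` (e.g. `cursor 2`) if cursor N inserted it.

After op 1 (move_right): buffer="ajutrkrqvs" (len 10), cursors c1@4 c2@6 c3@10, authorship ..........
After op 2 (add_cursor(6)): buffer="ajutrkrqvs" (len 10), cursors c1@4 c2@6 c4@6 c3@10, authorship ..........
After op 3 (insert('h')): buffer="ajuthrkhhrqvsh" (len 14), cursors c1@5 c2@9 c4@9 c3@14, authorship ....1..24....3
After op 4 (move_left): buffer="ajuthrkhhrqvsh" (len 14), cursors c1@4 c2@8 c4@8 c3@13, authorship ....1..24....3
Authorship (.=original, N=cursor N): . . . . 1 . . 2 4 . . . . 3
Index 4: author = 1

Answer: cursor 1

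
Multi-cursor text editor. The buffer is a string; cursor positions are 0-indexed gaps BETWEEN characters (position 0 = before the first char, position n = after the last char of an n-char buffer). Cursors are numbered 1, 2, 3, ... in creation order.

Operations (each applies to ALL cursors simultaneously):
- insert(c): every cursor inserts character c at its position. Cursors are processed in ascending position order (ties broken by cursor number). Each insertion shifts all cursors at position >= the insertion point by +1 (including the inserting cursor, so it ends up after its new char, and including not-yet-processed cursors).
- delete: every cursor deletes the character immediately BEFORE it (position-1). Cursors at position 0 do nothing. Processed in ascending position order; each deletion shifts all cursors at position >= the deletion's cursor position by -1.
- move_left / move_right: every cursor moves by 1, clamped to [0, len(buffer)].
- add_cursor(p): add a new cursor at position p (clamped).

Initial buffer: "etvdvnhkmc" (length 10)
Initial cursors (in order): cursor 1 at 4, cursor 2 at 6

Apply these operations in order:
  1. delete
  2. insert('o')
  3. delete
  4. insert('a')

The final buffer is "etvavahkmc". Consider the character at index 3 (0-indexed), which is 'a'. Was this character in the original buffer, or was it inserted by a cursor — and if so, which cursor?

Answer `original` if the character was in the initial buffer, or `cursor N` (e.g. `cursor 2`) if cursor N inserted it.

Answer: cursor 1

Derivation:
After op 1 (delete): buffer="etvvhkmc" (len 8), cursors c1@3 c2@4, authorship ........
After op 2 (insert('o')): buffer="etvovohkmc" (len 10), cursors c1@4 c2@6, authorship ...1.2....
After op 3 (delete): buffer="etvvhkmc" (len 8), cursors c1@3 c2@4, authorship ........
After op 4 (insert('a')): buffer="etvavahkmc" (len 10), cursors c1@4 c2@6, authorship ...1.2....
Authorship (.=original, N=cursor N): . . . 1 . 2 . . . .
Index 3: author = 1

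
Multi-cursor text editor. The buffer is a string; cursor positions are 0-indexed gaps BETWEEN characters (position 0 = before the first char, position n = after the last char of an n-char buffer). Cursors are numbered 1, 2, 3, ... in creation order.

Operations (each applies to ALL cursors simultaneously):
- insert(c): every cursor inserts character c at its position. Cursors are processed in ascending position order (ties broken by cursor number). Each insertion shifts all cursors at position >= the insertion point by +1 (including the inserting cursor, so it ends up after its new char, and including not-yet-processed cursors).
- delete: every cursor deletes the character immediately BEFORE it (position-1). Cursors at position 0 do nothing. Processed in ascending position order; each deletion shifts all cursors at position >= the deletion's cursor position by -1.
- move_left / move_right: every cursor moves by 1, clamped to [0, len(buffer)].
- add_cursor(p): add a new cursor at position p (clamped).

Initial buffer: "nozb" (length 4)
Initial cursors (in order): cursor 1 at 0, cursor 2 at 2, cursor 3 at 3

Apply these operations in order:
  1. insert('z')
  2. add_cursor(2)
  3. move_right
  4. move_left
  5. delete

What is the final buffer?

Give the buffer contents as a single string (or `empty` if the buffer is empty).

Answer: ozb

Derivation:
After op 1 (insert('z')): buffer="znozzzb" (len 7), cursors c1@1 c2@4 c3@6, authorship 1..2.3.
After op 2 (add_cursor(2)): buffer="znozzzb" (len 7), cursors c1@1 c4@2 c2@4 c3@6, authorship 1..2.3.
After op 3 (move_right): buffer="znozzzb" (len 7), cursors c1@2 c4@3 c2@5 c3@7, authorship 1..2.3.
After op 4 (move_left): buffer="znozzzb" (len 7), cursors c1@1 c4@2 c2@4 c3@6, authorship 1..2.3.
After op 5 (delete): buffer="ozb" (len 3), cursors c1@0 c4@0 c2@1 c3@2, authorship ...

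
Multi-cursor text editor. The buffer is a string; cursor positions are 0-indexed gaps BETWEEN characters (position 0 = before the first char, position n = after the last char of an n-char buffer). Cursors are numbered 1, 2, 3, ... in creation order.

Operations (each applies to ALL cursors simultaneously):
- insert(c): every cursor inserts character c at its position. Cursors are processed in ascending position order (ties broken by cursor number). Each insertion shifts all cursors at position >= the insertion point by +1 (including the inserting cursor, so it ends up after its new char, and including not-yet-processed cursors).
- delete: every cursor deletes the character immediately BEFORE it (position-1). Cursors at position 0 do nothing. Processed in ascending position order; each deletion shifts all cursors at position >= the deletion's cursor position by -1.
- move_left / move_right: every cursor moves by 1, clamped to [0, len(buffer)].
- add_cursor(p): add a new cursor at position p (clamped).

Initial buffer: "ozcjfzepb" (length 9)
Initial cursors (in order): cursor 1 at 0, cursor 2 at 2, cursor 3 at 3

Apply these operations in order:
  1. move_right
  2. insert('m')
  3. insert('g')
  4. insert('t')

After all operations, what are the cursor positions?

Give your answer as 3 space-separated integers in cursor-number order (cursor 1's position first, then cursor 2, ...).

After op 1 (move_right): buffer="ozcjfzepb" (len 9), cursors c1@1 c2@3 c3@4, authorship .........
After op 2 (insert('m')): buffer="omzcmjmfzepb" (len 12), cursors c1@2 c2@5 c3@7, authorship .1..2.3.....
After op 3 (insert('g')): buffer="omgzcmgjmgfzepb" (len 15), cursors c1@3 c2@7 c3@10, authorship .11..22.33.....
After op 4 (insert('t')): buffer="omgtzcmgtjmgtfzepb" (len 18), cursors c1@4 c2@9 c3@13, authorship .111..222.333.....

Answer: 4 9 13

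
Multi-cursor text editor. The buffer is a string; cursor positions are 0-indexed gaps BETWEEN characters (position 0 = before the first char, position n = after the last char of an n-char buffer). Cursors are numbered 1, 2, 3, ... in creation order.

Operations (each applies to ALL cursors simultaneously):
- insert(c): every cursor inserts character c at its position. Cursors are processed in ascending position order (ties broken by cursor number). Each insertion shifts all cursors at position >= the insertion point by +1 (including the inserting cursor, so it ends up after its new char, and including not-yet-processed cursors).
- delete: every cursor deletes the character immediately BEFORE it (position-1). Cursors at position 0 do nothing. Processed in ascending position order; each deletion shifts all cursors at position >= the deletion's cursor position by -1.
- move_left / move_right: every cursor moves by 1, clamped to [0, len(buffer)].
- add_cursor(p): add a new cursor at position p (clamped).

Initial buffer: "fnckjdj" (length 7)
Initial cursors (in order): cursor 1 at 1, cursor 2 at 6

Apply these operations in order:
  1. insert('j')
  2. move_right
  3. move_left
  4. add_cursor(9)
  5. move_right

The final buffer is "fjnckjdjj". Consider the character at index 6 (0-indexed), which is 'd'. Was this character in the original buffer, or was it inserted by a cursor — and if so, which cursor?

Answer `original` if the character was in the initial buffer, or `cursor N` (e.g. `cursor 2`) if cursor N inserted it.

Answer: original

Derivation:
After op 1 (insert('j')): buffer="fjnckjdjj" (len 9), cursors c1@2 c2@8, authorship .1.....2.
After op 2 (move_right): buffer="fjnckjdjj" (len 9), cursors c1@3 c2@9, authorship .1.....2.
After op 3 (move_left): buffer="fjnckjdjj" (len 9), cursors c1@2 c2@8, authorship .1.....2.
After op 4 (add_cursor(9)): buffer="fjnckjdjj" (len 9), cursors c1@2 c2@8 c3@9, authorship .1.....2.
After op 5 (move_right): buffer="fjnckjdjj" (len 9), cursors c1@3 c2@9 c3@9, authorship .1.....2.
Authorship (.=original, N=cursor N): . 1 . . . . . 2 .
Index 6: author = original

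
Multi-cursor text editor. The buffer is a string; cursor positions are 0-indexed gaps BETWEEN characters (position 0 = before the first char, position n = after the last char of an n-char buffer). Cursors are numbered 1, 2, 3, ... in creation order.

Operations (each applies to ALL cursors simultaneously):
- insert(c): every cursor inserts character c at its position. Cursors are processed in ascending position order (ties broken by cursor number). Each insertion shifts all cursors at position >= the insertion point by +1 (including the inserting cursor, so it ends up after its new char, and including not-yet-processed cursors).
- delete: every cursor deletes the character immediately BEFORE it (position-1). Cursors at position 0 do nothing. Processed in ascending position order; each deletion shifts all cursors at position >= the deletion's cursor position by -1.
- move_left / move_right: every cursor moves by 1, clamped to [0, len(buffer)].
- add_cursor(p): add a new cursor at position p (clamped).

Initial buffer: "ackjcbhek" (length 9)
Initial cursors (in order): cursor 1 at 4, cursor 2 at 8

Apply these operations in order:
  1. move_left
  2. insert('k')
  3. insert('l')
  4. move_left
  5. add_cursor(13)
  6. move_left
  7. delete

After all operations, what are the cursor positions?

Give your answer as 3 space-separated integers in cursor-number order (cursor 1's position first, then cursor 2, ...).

After op 1 (move_left): buffer="ackjcbhek" (len 9), cursors c1@3 c2@7, authorship .........
After op 2 (insert('k')): buffer="ackkjcbhkek" (len 11), cursors c1@4 c2@9, authorship ...1....2..
After op 3 (insert('l')): buffer="ackkljcbhklek" (len 13), cursors c1@5 c2@11, authorship ...11....22..
After op 4 (move_left): buffer="ackkljcbhklek" (len 13), cursors c1@4 c2@10, authorship ...11....22..
After op 5 (add_cursor(13)): buffer="ackkljcbhklek" (len 13), cursors c1@4 c2@10 c3@13, authorship ...11....22..
After op 6 (move_left): buffer="ackkljcbhklek" (len 13), cursors c1@3 c2@9 c3@12, authorship ...11....22..
After op 7 (delete): buffer="ackljcbklk" (len 10), cursors c1@2 c2@7 c3@9, authorship ..11...22.

Answer: 2 7 9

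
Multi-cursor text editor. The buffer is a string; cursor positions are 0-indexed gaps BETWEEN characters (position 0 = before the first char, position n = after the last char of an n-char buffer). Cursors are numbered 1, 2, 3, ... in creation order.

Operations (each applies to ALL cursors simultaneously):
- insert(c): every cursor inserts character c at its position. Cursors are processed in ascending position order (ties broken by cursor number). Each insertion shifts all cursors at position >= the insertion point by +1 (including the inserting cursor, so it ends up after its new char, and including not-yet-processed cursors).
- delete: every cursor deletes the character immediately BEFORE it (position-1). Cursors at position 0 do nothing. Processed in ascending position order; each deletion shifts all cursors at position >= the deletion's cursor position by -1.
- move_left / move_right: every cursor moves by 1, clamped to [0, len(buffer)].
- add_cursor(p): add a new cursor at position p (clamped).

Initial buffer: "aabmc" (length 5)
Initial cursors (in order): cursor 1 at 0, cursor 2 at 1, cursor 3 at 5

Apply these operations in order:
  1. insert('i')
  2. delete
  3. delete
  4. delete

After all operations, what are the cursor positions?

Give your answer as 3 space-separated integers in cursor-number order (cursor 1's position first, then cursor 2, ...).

After op 1 (insert('i')): buffer="iaiabmci" (len 8), cursors c1@1 c2@3 c3@8, authorship 1.2....3
After op 2 (delete): buffer="aabmc" (len 5), cursors c1@0 c2@1 c3@5, authorship .....
After op 3 (delete): buffer="abm" (len 3), cursors c1@0 c2@0 c3@3, authorship ...
After op 4 (delete): buffer="ab" (len 2), cursors c1@0 c2@0 c3@2, authorship ..

Answer: 0 0 2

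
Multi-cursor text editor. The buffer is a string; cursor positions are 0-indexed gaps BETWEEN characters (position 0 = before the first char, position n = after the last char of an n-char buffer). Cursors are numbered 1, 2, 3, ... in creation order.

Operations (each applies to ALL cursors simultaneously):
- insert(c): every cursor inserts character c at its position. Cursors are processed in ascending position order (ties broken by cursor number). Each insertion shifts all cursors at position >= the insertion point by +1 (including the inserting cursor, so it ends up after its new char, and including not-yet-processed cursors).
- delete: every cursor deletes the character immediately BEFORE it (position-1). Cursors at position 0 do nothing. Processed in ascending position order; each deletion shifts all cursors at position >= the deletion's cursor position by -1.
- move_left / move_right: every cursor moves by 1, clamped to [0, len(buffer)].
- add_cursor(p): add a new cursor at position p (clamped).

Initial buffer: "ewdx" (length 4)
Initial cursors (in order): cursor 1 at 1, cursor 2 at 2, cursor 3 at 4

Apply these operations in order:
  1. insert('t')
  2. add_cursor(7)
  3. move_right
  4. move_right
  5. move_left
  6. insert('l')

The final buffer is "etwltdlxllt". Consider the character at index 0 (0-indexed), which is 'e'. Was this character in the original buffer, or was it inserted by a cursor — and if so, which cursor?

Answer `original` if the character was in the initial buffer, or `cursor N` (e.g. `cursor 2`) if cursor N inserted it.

After op 1 (insert('t')): buffer="etwtdxt" (len 7), cursors c1@2 c2@4 c3@7, authorship .1.2..3
After op 2 (add_cursor(7)): buffer="etwtdxt" (len 7), cursors c1@2 c2@4 c3@7 c4@7, authorship .1.2..3
After op 3 (move_right): buffer="etwtdxt" (len 7), cursors c1@3 c2@5 c3@7 c4@7, authorship .1.2..3
After op 4 (move_right): buffer="etwtdxt" (len 7), cursors c1@4 c2@6 c3@7 c4@7, authorship .1.2..3
After op 5 (move_left): buffer="etwtdxt" (len 7), cursors c1@3 c2@5 c3@6 c4@6, authorship .1.2..3
After op 6 (insert('l')): buffer="etwltdlxllt" (len 11), cursors c1@4 c2@7 c3@10 c4@10, authorship .1.12.2.343
Authorship (.=original, N=cursor N): . 1 . 1 2 . 2 . 3 4 3
Index 0: author = original

Answer: original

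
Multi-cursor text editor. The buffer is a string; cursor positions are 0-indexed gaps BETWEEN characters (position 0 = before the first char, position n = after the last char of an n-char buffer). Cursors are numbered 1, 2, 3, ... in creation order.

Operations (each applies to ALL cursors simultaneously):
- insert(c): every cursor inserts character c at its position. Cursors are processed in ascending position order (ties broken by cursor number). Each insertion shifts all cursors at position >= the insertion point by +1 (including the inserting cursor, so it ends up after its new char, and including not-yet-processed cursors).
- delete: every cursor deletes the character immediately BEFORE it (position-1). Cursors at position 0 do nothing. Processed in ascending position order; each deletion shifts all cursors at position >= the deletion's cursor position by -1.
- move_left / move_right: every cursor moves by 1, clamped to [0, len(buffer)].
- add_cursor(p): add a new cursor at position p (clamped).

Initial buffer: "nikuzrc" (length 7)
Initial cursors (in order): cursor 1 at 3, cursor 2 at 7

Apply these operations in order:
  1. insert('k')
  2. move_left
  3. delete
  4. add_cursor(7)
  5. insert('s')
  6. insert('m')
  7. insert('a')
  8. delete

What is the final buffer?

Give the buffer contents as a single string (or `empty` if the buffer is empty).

Answer: nismkuzrsmksm

Derivation:
After op 1 (insert('k')): buffer="nikkuzrck" (len 9), cursors c1@4 c2@9, authorship ...1....2
After op 2 (move_left): buffer="nikkuzrck" (len 9), cursors c1@3 c2@8, authorship ...1....2
After op 3 (delete): buffer="nikuzrk" (len 7), cursors c1@2 c2@6, authorship ..1...2
After op 4 (add_cursor(7)): buffer="nikuzrk" (len 7), cursors c1@2 c2@6 c3@7, authorship ..1...2
After op 5 (insert('s')): buffer="niskuzrsks" (len 10), cursors c1@3 c2@8 c3@10, authorship ..11...223
After op 6 (insert('m')): buffer="nismkuzrsmksm" (len 13), cursors c1@4 c2@10 c3@13, authorship ..111...22233
After op 7 (insert('a')): buffer="nismakuzrsmaksma" (len 16), cursors c1@5 c2@12 c3@16, authorship ..1111...2222333
After op 8 (delete): buffer="nismkuzrsmksm" (len 13), cursors c1@4 c2@10 c3@13, authorship ..111...22233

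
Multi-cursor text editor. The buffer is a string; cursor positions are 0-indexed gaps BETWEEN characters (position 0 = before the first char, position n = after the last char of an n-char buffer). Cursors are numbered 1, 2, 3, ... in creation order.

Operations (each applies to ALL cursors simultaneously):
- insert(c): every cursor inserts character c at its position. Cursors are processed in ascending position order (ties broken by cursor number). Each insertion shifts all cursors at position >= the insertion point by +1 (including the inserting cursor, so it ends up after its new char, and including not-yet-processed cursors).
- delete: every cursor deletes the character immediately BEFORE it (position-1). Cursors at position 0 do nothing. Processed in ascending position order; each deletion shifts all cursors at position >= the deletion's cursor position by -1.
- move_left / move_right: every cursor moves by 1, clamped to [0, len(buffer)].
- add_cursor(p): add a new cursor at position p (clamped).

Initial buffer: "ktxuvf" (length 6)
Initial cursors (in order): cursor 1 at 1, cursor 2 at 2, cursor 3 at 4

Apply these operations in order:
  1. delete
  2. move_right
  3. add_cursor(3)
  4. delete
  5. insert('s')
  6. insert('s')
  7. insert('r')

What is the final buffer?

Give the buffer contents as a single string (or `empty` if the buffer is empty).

After op 1 (delete): buffer="xvf" (len 3), cursors c1@0 c2@0 c3@1, authorship ...
After op 2 (move_right): buffer="xvf" (len 3), cursors c1@1 c2@1 c3@2, authorship ...
After op 3 (add_cursor(3)): buffer="xvf" (len 3), cursors c1@1 c2@1 c3@2 c4@3, authorship ...
After op 4 (delete): buffer="" (len 0), cursors c1@0 c2@0 c3@0 c4@0, authorship 
After op 5 (insert('s')): buffer="ssss" (len 4), cursors c1@4 c2@4 c3@4 c4@4, authorship 1234
After op 6 (insert('s')): buffer="ssssssss" (len 8), cursors c1@8 c2@8 c3@8 c4@8, authorship 12341234
After op 7 (insert('r')): buffer="ssssssssrrrr" (len 12), cursors c1@12 c2@12 c3@12 c4@12, authorship 123412341234

Answer: ssssssssrrrr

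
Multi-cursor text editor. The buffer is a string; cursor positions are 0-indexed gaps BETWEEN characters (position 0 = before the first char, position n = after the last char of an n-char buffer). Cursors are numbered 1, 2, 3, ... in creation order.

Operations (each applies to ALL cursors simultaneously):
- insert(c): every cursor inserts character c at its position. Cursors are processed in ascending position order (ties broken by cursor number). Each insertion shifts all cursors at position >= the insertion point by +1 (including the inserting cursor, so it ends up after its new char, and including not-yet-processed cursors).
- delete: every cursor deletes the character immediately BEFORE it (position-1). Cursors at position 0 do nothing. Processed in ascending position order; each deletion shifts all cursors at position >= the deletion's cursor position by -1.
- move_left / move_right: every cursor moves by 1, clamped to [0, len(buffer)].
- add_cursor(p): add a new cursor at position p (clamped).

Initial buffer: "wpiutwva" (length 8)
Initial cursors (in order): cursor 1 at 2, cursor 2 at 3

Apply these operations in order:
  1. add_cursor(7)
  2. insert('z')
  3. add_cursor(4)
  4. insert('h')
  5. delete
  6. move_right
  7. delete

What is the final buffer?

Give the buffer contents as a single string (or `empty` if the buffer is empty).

Answer: wpztwvz

Derivation:
After op 1 (add_cursor(7)): buffer="wpiutwva" (len 8), cursors c1@2 c2@3 c3@7, authorship ........
After op 2 (insert('z')): buffer="wpzizutwvza" (len 11), cursors c1@3 c2@5 c3@10, authorship ..1.2....3.
After op 3 (add_cursor(4)): buffer="wpzizutwvza" (len 11), cursors c1@3 c4@4 c2@5 c3@10, authorship ..1.2....3.
After op 4 (insert('h')): buffer="wpzhihzhutwvzha" (len 15), cursors c1@4 c4@6 c2@8 c3@14, authorship ..11.422....33.
After op 5 (delete): buffer="wpzizutwvza" (len 11), cursors c1@3 c4@4 c2@5 c3@10, authorship ..1.2....3.
After op 6 (move_right): buffer="wpzizutwvza" (len 11), cursors c1@4 c4@5 c2@6 c3@11, authorship ..1.2....3.
After op 7 (delete): buffer="wpztwvz" (len 7), cursors c1@3 c2@3 c4@3 c3@7, authorship ..1...3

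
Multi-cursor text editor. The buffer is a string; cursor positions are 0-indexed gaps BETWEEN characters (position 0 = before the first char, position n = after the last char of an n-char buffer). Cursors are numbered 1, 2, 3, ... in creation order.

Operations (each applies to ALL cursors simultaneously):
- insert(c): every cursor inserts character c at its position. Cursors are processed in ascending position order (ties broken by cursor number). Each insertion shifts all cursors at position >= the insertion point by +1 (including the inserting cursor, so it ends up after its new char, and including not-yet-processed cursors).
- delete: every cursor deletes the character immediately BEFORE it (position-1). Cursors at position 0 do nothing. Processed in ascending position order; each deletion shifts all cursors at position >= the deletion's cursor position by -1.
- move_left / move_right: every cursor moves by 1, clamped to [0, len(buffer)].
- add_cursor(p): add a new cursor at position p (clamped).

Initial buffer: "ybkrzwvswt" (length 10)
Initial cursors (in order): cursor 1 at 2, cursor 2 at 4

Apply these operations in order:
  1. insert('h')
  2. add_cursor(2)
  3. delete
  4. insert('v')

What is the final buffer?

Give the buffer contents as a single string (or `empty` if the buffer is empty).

Answer: yvvkrvzwvswt

Derivation:
After op 1 (insert('h')): buffer="ybhkrhzwvswt" (len 12), cursors c1@3 c2@6, authorship ..1..2......
After op 2 (add_cursor(2)): buffer="ybhkrhzwvswt" (len 12), cursors c3@2 c1@3 c2@6, authorship ..1..2......
After op 3 (delete): buffer="ykrzwvswt" (len 9), cursors c1@1 c3@1 c2@3, authorship .........
After op 4 (insert('v')): buffer="yvvkrvzwvswt" (len 12), cursors c1@3 c3@3 c2@6, authorship .13..2......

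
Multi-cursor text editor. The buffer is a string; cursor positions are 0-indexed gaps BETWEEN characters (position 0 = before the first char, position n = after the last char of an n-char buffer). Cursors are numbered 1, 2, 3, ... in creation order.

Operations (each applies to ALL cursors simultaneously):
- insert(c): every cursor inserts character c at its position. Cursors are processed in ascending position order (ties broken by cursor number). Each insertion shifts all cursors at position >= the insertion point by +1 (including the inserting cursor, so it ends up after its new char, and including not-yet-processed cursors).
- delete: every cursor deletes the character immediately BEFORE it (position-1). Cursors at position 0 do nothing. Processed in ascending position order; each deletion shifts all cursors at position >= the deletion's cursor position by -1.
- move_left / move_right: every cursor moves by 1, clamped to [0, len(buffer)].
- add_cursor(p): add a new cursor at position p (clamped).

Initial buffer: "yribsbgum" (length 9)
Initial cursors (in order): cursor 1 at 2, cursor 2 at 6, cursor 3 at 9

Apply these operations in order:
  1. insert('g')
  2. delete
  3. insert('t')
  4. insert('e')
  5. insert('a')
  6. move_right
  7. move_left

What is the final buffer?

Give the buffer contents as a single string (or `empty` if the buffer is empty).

Answer: yrteaibsbteagumtea

Derivation:
After op 1 (insert('g')): buffer="yrgibsbggumg" (len 12), cursors c1@3 c2@8 c3@12, authorship ..1....2...3
After op 2 (delete): buffer="yribsbgum" (len 9), cursors c1@2 c2@6 c3@9, authorship .........
After op 3 (insert('t')): buffer="yrtibsbtgumt" (len 12), cursors c1@3 c2@8 c3@12, authorship ..1....2...3
After op 4 (insert('e')): buffer="yrteibsbtegumte" (len 15), cursors c1@4 c2@10 c3@15, authorship ..11....22...33
After op 5 (insert('a')): buffer="yrteaibsbteagumtea" (len 18), cursors c1@5 c2@12 c3@18, authorship ..111....222...333
After op 6 (move_right): buffer="yrteaibsbteagumtea" (len 18), cursors c1@6 c2@13 c3@18, authorship ..111....222...333
After op 7 (move_left): buffer="yrteaibsbteagumtea" (len 18), cursors c1@5 c2@12 c3@17, authorship ..111....222...333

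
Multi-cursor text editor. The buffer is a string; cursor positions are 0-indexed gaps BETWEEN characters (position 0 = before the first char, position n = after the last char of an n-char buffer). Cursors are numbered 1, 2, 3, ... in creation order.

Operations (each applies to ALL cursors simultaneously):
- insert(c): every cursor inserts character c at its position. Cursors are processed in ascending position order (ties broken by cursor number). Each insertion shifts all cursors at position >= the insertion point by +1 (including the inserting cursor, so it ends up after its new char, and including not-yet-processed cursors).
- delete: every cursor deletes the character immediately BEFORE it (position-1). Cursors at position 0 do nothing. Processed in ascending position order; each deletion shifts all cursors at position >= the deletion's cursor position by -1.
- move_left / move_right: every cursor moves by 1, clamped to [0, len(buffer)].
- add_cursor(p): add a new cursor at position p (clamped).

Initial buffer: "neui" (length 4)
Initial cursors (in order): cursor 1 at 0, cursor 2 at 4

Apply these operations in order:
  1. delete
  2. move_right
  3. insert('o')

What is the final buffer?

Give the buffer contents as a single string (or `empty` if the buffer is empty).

After op 1 (delete): buffer="neu" (len 3), cursors c1@0 c2@3, authorship ...
After op 2 (move_right): buffer="neu" (len 3), cursors c1@1 c2@3, authorship ...
After op 3 (insert('o')): buffer="noeuo" (len 5), cursors c1@2 c2@5, authorship .1..2

Answer: noeuo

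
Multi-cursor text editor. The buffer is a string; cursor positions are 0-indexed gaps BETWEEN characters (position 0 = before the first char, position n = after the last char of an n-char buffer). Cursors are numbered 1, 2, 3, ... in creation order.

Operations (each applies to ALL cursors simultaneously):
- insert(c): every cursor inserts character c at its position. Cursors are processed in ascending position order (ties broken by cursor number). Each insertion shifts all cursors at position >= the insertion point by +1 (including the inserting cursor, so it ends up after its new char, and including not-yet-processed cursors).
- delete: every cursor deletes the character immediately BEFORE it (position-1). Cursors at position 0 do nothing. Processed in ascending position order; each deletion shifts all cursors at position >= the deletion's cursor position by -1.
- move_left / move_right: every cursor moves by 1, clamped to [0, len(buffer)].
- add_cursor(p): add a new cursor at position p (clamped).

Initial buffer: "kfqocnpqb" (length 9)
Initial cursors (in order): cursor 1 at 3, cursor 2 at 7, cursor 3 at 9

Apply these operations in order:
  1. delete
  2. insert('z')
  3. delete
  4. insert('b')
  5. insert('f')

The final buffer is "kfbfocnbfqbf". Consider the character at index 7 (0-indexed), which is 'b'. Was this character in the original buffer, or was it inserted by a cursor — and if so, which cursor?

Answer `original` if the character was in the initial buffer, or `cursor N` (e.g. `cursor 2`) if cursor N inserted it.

Answer: cursor 2

Derivation:
After op 1 (delete): buffer="kfocnq" (len 6), cursors c1@2 c2@5 c3@6, authorship ......
After op 2 (insert('z')): buffer="kfzocnzqz" (len 9), cursors c1@3 c2@7 c3@9, authorship ..1...2.3
After op 3 (delete): buffer="kfocnq" (len 6), cursors c1@2 c2@5 c3@6, authorship ......
After op 4 (insert('b')): buffer="kfbocnbqb" (len 9), cursors c1@3 c2@7 c3@9, authorship ..1...2.3
After op 5 (insert('f')): buffer="kfbfocnbfqbf" (len 12), cursors c1@4 c2@9 c3@12, authorship ..11...22.33
Authorship (.=original, N=cursor N): . . 1 1 . . . 2 2 . 3 3
Index 7: author = 2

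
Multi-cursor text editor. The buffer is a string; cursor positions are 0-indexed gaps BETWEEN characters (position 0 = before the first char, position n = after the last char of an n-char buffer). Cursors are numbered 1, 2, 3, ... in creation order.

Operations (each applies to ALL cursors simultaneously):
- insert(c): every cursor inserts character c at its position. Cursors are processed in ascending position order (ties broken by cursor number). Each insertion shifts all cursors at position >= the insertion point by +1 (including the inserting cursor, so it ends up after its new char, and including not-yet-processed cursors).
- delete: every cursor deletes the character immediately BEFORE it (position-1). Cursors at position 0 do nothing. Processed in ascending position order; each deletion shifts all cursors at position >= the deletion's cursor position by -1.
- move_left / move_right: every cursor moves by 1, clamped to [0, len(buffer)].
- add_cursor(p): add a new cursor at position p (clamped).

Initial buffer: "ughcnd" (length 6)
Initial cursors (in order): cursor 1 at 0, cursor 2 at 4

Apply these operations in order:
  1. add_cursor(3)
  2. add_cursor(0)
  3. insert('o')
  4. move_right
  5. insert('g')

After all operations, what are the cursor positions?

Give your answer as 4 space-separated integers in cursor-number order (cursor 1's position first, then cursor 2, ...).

Answer: 5 13 10 5

Derivation:
After op 1 (add_cursor(3)): buffer="ughcnd" (len 6), cursors c1@0 c3@3 c2@4, authorship ......
After op 2 (add_cursor(0)): buffer="ughcnd" (len 6), cursors c1@0 c4@0 c3@3 c2@4, authorship ......
After op 3 (insert('o')): buffer="ooughocond" (len 10), cursors c1@2 c4@2 c3@6 c2@8, authorship 14...3.2..
After op 4 (move_right): buffer="ooughocond" (len 10), cursors c1@3 c4@3 c3@7 c2@9, authorship 14...3.2..
After op 5 (insert('g')): buffer="oouggghocgongd" (len 14), cursors c1@5 c4@5 c3@10 c2@13, authorship 14.14..3.32.2.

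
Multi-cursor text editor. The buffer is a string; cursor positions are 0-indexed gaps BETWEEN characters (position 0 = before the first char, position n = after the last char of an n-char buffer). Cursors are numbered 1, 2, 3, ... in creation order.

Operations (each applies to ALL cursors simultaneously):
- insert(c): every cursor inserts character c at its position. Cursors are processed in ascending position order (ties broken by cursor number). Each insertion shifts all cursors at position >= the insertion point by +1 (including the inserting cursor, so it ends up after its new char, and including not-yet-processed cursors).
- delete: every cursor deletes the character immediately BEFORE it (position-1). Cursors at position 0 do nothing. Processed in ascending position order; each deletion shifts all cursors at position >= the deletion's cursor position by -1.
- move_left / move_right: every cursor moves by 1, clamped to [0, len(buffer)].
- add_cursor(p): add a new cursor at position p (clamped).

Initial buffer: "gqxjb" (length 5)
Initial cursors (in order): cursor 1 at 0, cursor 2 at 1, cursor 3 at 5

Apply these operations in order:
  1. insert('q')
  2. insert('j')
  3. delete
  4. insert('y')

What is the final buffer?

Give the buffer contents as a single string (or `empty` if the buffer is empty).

Answer: qygqyqxjbqy

Derivation:
After op 1 (insert('q')): buffer="qgqqxjbq" (len 8), cursors c1@1 c2@3 c3@8, authorship 1.2....3
After op 2 (insert('j')): buffer="qjgqjqxjbqj" (len 11), cursors c1@2 c2@5 c3@11, authorship 11.22....33
After op 3 (delete): buffer="qgqqxjbq" (len 8), cursors c1@1 c2@3 c3@8, authorship 1.2....3
After op 4 (insert('y')): buffer="qygqyqxjbqy" (len 11), cursors c1@2 c2@5 c3@11, authorship 11.22....33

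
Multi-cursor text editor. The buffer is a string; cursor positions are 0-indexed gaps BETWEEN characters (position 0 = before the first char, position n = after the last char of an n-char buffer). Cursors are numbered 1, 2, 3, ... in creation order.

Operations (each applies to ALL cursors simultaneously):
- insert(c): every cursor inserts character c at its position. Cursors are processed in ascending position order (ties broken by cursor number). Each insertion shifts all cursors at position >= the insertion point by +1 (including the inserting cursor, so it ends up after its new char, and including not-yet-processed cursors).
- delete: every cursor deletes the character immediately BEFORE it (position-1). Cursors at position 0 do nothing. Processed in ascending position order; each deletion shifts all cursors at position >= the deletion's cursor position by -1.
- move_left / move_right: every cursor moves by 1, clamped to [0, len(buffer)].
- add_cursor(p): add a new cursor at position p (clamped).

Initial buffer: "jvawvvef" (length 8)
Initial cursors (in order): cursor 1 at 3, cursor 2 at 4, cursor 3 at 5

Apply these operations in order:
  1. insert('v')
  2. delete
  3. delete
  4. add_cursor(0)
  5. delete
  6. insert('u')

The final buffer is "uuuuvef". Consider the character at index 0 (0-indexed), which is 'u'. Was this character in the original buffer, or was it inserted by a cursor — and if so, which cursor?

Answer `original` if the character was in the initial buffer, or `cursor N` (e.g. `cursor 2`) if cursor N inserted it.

After op 1 (insert('v')): buffer="jvavwvvvvef" (len 11), cursors c1@4 c2@6 c3@8, authorship ...1.2.3...
After op 2 (delete): buffer="jvawvvef" (len 8), cursors c1@3 c2@4 c3@5, authorship ........
After op 3 (delete): buffer="jvvef" (len 5), cursors c1@2 c2@2 c3@2, authorship .....
After op 4 (add_cursor(0)): buffer="jvvef" (len 5), cursors c4@0 c1@2 c2@2 c3@2, authorship .....
After op 5 (delete): buffer="vef" (len 3), cursors c1@0 c2@0 c3@0 c4@0, authorship ...
After op 6 (insert('u')): buffer="uuuuvef" (len 7), cursors c1@4 c2@4 c3@4 c4@4, authorship 1234...
Authorship (.=original, N=cursor N): 1 2 3 4 . . .
Index 0: author = 1

Answer: cursor 1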